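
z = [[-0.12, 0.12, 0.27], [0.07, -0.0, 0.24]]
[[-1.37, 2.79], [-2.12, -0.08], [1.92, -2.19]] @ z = [[0.36, -0.16, 0.30], [0.25, -0.25, -0.59], [-0.38, 0.23, -0.01]]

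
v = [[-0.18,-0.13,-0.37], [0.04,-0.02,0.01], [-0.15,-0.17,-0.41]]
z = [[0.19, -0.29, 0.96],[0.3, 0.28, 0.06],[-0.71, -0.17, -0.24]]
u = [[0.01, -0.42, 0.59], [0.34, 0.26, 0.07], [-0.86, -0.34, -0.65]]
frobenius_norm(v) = 0.64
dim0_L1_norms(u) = [1.21, 1.02, 1.31]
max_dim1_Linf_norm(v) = 0.41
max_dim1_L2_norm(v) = 0.47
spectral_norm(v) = 0.64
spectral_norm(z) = 1.11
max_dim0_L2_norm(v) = 0.55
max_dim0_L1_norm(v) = 0.79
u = v + z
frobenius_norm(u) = 1.41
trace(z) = 0.23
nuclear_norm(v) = 0.70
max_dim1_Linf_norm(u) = 0.86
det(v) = -0.00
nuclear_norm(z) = 2.00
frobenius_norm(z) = 1.34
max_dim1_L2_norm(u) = 1.13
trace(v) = -0.61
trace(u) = -0.38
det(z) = 0.12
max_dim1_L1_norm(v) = 0.73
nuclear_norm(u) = 1.94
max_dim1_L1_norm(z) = 1.44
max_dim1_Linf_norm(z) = 0.96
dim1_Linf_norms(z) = [0.96, 0.3, 0.71]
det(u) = -0.01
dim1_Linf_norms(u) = [0.59, 0.34, 0.86]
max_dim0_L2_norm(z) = 0.99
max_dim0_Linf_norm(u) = 0.86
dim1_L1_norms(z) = [1.44, 0.64, 1.12]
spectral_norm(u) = 1.21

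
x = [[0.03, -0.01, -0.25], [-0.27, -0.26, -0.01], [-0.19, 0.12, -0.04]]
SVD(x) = [[-0.03, 0.98, 0.22], [0.98, -0.02, 0.22], [0.21, 0.22, -0.95]] @ diag([0.3810258804701369, 0.25346851059451375, 0.2162706465264204]) @ [[-0.80, -0.6, -0.03], [-0.03, 0.08, -1.0], [0.6, -0.8, -0.08]]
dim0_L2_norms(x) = [0.33, 0.29, 0.25]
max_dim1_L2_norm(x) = 0.37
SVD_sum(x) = [[0.01, 0.01, 0.00],  [-0.3, -0.22, -0.01],  [-0.07, -0.05, -0.00]] + [[-0.01, 0.02, -0.25], [0.0, -0.0, 0.0], [-0.00, 0.00, -0.05]] + [[0.03,-0.04,-0.0],[0.03,-0.04,-0.00],[-0.12,0.16,0.02]]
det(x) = 0.02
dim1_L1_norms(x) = [0.29, 0.54, 0.35]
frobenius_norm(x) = 0.51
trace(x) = -0.27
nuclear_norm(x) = 0.85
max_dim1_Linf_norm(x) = 0.27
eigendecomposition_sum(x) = [[0.14+0.00j, (-0.03+0j), -0.12+0.00j], [-0.07-0.00j, (0.02-0j), (0.06+0j)], [-0.12-0.00j, (0.03-0j), 0.10+0.00j]] + [[(-0.05+0.04j), 0.01+0.06j, -0.07+0.01j],[(-0.1-0.12j), (-0.14+0.03j), (-0.03-0.15j)],[(-0.04+0.08j), (0.05+0.06j), (-0.07+0.06j)]] + [[(-0.05-0.04j), 0.01-0.06j, (-0.07-0.01j)], [-0.10+0.12j, -0.14-0.03j, -0.03+0.15j], [(-0.04-0.08j), 0.05-0.06j, (-0.07-0.06j)]]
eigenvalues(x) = [(0.25+0j), (-0.26+0.12j), (-0.26-0.12j)]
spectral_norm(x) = 0.38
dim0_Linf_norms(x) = [0.27, 0.26, 0.25]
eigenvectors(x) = [[0.71+0.00j, (-0.01+0.36j), -0.01-0.36j], [(-0.36+0j), -0.81+0.00j, (-0.81-0j)], [(-0.61+0j), (0.2+0.42j), 0.20-0.42j]]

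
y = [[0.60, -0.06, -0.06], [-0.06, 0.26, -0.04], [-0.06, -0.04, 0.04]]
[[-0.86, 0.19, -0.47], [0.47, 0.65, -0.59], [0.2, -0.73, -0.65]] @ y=[[-0.50, 0.12, 0.03], [0.28, 0.16, -0.08], [0.20, -0.18, -0.01]]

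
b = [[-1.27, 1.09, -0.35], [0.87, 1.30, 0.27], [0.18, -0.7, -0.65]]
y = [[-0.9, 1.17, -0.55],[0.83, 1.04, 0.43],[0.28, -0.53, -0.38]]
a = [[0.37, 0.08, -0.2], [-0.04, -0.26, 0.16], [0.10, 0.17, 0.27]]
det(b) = 1.80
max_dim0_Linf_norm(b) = 1.3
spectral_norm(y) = 1.69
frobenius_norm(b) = 2.53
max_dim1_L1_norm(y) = 2.62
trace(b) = -0.62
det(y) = 1.06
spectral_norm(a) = 0.47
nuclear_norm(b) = 4.06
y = b + a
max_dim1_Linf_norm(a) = 0.37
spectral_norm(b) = 1.88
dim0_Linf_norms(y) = [0.9, 1.17, 0.55]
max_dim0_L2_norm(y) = 1.65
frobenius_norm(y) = 2.22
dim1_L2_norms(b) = [1.71, 1.59, 0.97]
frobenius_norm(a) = 0.62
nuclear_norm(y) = 3.52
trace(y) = -0.24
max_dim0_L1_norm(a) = 0.63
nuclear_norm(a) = 1.04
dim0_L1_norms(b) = [2.32, 3.09, 1.27]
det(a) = -0.04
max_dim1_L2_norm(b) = 1.71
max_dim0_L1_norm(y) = 2.74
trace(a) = 0.38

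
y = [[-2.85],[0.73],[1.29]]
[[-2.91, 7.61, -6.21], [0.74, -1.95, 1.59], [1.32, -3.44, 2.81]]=y @ [[1.02, -2.67, 2.18]]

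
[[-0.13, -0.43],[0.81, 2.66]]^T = [[-0.13, 0.81], [-0.43, 2.66]]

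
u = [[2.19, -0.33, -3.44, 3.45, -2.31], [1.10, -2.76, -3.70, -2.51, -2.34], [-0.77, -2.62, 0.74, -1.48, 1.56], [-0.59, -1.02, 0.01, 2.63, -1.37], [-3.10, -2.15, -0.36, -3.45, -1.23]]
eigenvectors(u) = [[(-0.2+0j), -0.21-0.36j, -0.21+0.36j, 0.63+0.00j, (0.49+0j)],[-0.72+0.00j, -0.05+0.17j, -0.05-0.17j, (0.47+0j), (0.56+0j)],[-0.20+0.00j, -0.53-0.22j, (-0.53+0.22j), -0.48+0.00j, (-0.51+0j)],[-0.19+0.00j, 0.20+0.05j, (0.2-0.05j), -0.15+0.00j, (-0.35+0j)],[-0.60+0.00j, (0.65+0j), (0.65-0j), -0.36+0.00j, -0.25+0.00j]]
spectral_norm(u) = 7.40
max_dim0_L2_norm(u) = 6.26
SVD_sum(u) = [[2.24, 1.37, -1.36, 3.89, -1.02],  [-0.33, -0.2, 0.20, -0.58, 0.15],  [-1.23, -0.75, 0.74, -2.14, 0.56],  [0.8, 0.49, -0.48, 1.39, -0.36],  [-1.94, -1.19, 1.17, -3.37, 0.88]] + [[0.29,-1.45,-1.99,-0.73,-1.45], [0.56,-2.79,-3.83,-1.41,-2.8], [0.03,-0.15,-0.21,-0.08,-0.15], [0.04,-0.22,-0.3,-0.11,-0.22], [0.24,-1.19,-1.64,-0.60,-1.2]] + [[-0.26, -0.18, 0.10, 0.22, -0.12], [0.65, 0.44, -0.24, -0.54, 0.29], [-0.37, -0.25, 0.14, 0.3, -0.16], [-1.64, -1.12, 0.61, 1.36, -0.73], [-0.86, -0.58, 0.32, 0.71, -0.38]] + [[0.07, -0.12, 0.01, 0.03, 0.1], [0.10, -0.18, 0.02, 0.05, 0.15], [0.86, -1.49, 0.15, 0.41, 1.24], [0.07, -0.12, 0.01, 0.03, 0.1], [-0.45, 0.78, -0.08, -0.21, -0.65]] + [[-0.15, 0.05, -0.20, 0.04, 0.18], [0.11, -0.04, 0.15, -0.03, -0.13], [-0.06, 0.02, -0.09, 0.02, 0.07], [0.13, -0.04, 0.18, -0.04, -0.16], [-0.10, 0.03, -0.13, 0.03, 0.11]]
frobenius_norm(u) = 10.90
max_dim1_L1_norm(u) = 12.41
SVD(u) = [[-0.67,  -0.43,  0.13,  -0.07,  0.58], [0.1,  -0.83,  -0.32,  -0.10,  -0.44], [0.37,  -0.04,  0.18,  -0.88,  0.24], [-0.24,  -0.07,  0.81,  -0.07,  -0.52], [0.58,  -0.35,  0.43,  0.46,  0.38]] @ diag([7.401284236116782, 6.90111023835843, 3.1723032547735524, 2.4694189584076702, 0.5416929036304136]) @ [[-0.45, -0.27, 0.27, -0.78, 0.2], [-0.10, 0.49, 0.67, 0.25, 0.49], [-0.63, -0.43, 0.23, 0.52, -0.28], [-0.40, 0.69, -0.07, -0.19, -0.57], [-0.48, 0.16, -0.64, 0.14, 0.56]]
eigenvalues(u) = [(-6.1+0j), (-0.77+1.05j), (-0.77-1.05j), (5.07+0j), (4.14+0j)]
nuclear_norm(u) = 20.49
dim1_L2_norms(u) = [5.83, 5.86, 3.55, 3.19, 5.27]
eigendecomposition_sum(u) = [[(-0.14+0j), (-0.95-0j), (-0.61+0j), -0.51+0.00j, -0.47-0.00j], [(-0.52+0j), (-3.44-0j), -2.21+0.00j, (-1.83+0j), -1.71-0.00j], [-0.15+0.00j, -0.97-0.00j, -0.62+0.00j, (-0.52+0j), -0.48-0.00j], [(-0.14+0j), (-0.91-0j), -0.58+0.00j, (-0.49+0j), (-0.45-0j)], [-0.43+0.00j, (-2.84-0j), (-1.82+0j), (-1.51+0j), (-1.41-0j)]] + [[(0.03+0.48j),-0.12-0.37j,(-0.25+0.1j),0.07-0.33j,0.19+0.35j], [(0.14-0.14j),-0.08+0.14j,(0.1+0.05j),(-0.12+0.07j),(0.06-0.16j)], [0.42+0.49j,-0.43-0.30j,(-0.18+0.32j),(-0.19-0.42j),0.50+0.22j], [-0.17-0.15j,0.16+0.08j,0.05-0.12j,0.09+0.13j,-0.18-0.05j], [-0.65-0.34j,0.58+0.13j,(0.06-0.41j),(0.38+0.36j),-0.62-0.02j]] + [[(0.03-0.48j), (-0.12+0.37j), (-0.25-0.1j), (0.07+0.33j), (0.19-0.35j)], [(0.14+0.14j), -0.08-0.14j, (0.1-0.05j), -0.12-0.07j, (0.06+0.16j)], [0.42-0.49j, -0.43+0.30j, -0.18-0.32j, (-0.19+0.42j), 0.50-0.22j], [-0.17+0.15j, (0.16-0.08j), (0.05+0.12j), (0.09-0.13j), -0.18+0.05j], [(-0.65+0.34j), (0.58-0.13j), 0.06+0.41j, (0.38-0.36j), (-0.62+0.02j)]] + [[3.17-0.00j, 0.35-0.00j, (-2.42-0j), 11.95-0.00j, (-4.49-0j)], [(2.36-0j), (0.26-0j), (-1.8-0j), 8.90-0.00j, (-3.35-0j)], [-2.40+0.00j, (-0.27+0j), 1.83+0.00j, (-9.03+0j), 3.40+0.00j], [(-0.74+0j), -0.08+0.00j, 0.56+0.00j, -2.79+0.00j, (1.05+0j)], [(-1.83+0j), (-0.2+0j), 1.39+0.00j, (-6.88+0j), 2.59+0.00j]] + [[-0.90+0.00j, 0.50+0.00j, (0.09+0j), (-8.14+0j), (2.27-0j)], [-1.03+0.00j, (0.58+0j), (0.11+0j), (-9.33+0j), (2.6-0j)], [0.93-0.00j, (-0.52-0j), -0.10-0.00j, (8.45-0j), -2.36+0.00j], [(0.63-0j), (-0.35-0j), -0.07-0.00j, 5.73-0.00j, (-1.6+0j)], [0.46-0.00j, -0.26-0.00j, (-0.05-0j), (4.19-0j), -1.17+0.00j]]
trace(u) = 1.57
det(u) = -216.74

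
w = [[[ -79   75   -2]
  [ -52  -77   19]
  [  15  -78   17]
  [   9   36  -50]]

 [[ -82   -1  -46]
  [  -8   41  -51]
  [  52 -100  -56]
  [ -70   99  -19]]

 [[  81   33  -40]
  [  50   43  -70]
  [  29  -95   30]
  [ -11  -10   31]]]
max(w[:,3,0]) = 9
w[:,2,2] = [17, -56, 30]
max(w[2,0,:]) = 81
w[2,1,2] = -70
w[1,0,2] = -46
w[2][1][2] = -70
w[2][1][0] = 50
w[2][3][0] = -11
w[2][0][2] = -40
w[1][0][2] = -46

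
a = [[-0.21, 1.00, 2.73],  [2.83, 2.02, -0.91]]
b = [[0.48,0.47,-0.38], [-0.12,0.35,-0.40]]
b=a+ [[0.69, -0.53, -3.11],[-2.95, -1.67, 0.51]]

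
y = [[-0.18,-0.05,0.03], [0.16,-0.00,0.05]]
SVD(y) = [[-0.75, 0.66],[0.66, 0.75]] @ diag([0.24396749338924478, 0.0661805271161301]) @ [[0.99, 0.15, 0.04], [0.04, -0.5, 0.87]]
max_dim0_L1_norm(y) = 0.34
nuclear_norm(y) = 0.31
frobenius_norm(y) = 0.25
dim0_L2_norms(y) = [0.24, 0.05, 0.06]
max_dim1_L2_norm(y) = 0.19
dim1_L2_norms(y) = [0.19, 0.17]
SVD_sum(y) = [[-0.18, -0.03, -0.01], [0.16, 0.02, 0.01]] + [[0.0, -0.02, 0.04], [0.0, -0.02, 0.04]]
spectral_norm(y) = 0.24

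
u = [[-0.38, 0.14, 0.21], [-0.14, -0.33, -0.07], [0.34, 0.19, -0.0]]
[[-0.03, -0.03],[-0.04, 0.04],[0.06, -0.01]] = u@[[0.15, 0.09],[0.03, -0.2],[0.10, 0.14]]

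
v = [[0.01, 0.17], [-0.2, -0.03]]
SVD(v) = [[-0.42, 0.91],[0.91, 0.42]] @ diag([0.2102700731364891, 0.16027007313648903]) @ [[-0.88, -0.47], [-0.47, 0.88]]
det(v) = 0.03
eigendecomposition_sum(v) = [[0.01+0.09j,0.08+0.00j], [(-0.1-0.01j),(-0.01+0.09j)]] + [[0.00-0.09j, 0.08-0.00j], [-0.10+0.01j, -0.01-0.09j]]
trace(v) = -0.02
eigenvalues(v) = [(-0.01+0.18j), (-0.01-0.18j)]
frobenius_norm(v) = 0.26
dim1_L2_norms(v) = [0.17, 0.2]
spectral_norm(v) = 0.21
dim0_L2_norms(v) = [0.2, 0.17]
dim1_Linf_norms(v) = [0.17, 0.2]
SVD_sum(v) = [[0.08, 0.04], [-0.17, -0.09]] + [[-0.07, 0.13], [-0.03, 0.06]]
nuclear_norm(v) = 0.37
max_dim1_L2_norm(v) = 0.2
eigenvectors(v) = [[-0.07-0.67j, (-0.07+0.67j)], [(0.74+0j), 0.74-0.00j]]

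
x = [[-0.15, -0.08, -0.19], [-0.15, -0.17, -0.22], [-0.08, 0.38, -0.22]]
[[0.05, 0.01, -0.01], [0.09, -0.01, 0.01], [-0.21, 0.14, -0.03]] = x @ [[-0.27, -0.28, 0.27], [-0.51, 0.32, -0.10], [0.15, 0.01, -0.13]]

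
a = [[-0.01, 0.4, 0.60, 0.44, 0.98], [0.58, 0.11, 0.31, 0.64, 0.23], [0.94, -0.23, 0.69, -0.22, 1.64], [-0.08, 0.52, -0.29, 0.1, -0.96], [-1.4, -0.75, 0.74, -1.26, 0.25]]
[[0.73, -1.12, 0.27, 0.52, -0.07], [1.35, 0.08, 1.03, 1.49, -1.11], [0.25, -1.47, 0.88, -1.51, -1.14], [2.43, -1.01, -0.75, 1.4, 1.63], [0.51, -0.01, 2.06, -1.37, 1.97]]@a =[[-0.35, 0.43, 0.07, -0.31, 0.38], [2.44, 1.92, 0.29, 1.97, 1.32], [1.69, -0.19, -0.1, 0.26, 2.51], [-3.71, 0.54, 1.43, -1.33, -0.02], [-0.72, -2.46, 3.58, -2.85, 5.68]]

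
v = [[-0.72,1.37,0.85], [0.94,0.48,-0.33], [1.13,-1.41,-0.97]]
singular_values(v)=[2.71, 1.09, 0.06]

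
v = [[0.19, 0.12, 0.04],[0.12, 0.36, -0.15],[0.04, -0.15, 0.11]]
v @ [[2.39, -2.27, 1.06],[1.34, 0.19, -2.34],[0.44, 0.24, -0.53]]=[[0.63, -0.40, -0.10],[0.7, -0.24, -0.64],[-0.06, -0.09, 0.34]]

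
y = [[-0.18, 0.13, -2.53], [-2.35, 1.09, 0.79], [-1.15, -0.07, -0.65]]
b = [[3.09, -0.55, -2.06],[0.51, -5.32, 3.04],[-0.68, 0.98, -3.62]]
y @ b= [[1.23, -3.07, 9.92], [-7.24, -3.73, 5.29], [-3.15, 0.37, 4.51]]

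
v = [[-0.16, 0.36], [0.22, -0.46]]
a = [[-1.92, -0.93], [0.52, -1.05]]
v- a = [[1.76, 1.29], [-0.3, 0.59]]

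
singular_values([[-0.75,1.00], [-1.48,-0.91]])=[1.75, 1.24]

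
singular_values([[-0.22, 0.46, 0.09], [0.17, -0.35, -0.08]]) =[0.65, 0.01]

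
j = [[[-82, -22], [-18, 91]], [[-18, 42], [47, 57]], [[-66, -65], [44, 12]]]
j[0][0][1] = -22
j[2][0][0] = -66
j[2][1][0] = 44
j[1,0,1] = 42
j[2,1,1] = 12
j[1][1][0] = 47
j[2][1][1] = 12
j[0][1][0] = -18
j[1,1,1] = 57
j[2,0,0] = -66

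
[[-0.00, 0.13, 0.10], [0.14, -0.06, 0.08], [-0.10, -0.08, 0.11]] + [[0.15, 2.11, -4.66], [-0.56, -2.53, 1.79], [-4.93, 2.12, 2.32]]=[[0.15, 2.24, -4.56], [-0.42, -2.59, 1.87], [-5.03, 2.04, 2.43]]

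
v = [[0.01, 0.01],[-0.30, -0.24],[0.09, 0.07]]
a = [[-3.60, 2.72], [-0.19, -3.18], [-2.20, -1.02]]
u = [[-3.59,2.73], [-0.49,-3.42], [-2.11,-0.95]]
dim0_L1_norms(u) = [6.19, 7.1]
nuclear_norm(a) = 8.37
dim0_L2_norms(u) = [4.19, 4.48]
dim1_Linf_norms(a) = [3.6, 3.18, 2.2]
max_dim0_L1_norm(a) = 6.92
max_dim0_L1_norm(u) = 7.1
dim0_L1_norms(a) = [5.99, 6.92]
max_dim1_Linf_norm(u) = 3.59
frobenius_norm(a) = 6.03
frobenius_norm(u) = 6.13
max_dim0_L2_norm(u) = 4.48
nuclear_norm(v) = 0.40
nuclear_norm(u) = 8.55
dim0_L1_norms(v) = [0.4, 0.32]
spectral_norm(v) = 0.40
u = v + a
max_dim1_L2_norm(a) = 4.51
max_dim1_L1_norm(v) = 0.54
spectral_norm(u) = 5.01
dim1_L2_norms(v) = [0.01, 0.38, 0.11]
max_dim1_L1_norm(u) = 6.32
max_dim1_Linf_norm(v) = 0.3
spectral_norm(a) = 5.01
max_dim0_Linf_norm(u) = 3.59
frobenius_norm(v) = 0.40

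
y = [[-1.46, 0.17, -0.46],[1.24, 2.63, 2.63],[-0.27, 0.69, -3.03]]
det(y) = 14.08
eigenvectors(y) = [[-0.03, -0.96, 0.24], [-0.99, 0.15, -0.43], [-0.11, 0.22, 0.87]]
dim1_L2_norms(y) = [1.54, 3.92, 3.12]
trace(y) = -1.86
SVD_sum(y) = [[-0.25, -0.31, -0.69],[1.17, 1.44, 3.19],[-0.77, -0.95, -2.1]] + [[0.02, 0.1, -0.05], [0.22, 1.14, -0.60], [0.33, 1.70, -0.89]] + [[-1.23,  0.38,  0.28], [-0.15,  0.05,  0.03], [0.17,  -0.05,  -0.04]]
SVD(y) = [[0.18, 0.05, -0.98], [-0.82, 0.56, -0.12], [0.54, 0.83, 0.14]] @ diag([4.494379455277293, 2.3417415950430485, 1.3379834132105741]) @ [[-0.32, -0.39, -0.86],[0.17, 0.87, -0.46],[0.93, -0.29, -0.21]]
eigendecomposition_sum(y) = [[0.02,0.07,0.03], [0.72,2.81,1.18], [0.08,0.32,0.13]] + [[-1.30, -0.01, 0.35], [0.21, 0.00, -0.06], [0.3, 0.0, -0.08]] + [[-0.18, 0.10, -0.85],[0.32, -0.18, 1.51],[-0.65, 0.37, -3.08]]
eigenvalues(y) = [2.96, -1.38, -3.44]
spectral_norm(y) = 4.49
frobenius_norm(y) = 5.24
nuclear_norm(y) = 8.17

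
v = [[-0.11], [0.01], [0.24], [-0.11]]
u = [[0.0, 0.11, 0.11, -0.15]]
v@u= [[0.0, -0.01, -0.01, 0.02], [0.00, 0.0, 0.00, -0.00], [0.00, 0.03, 0.03, -0.04], [0.0, -0.01, -0.01, 0.02]]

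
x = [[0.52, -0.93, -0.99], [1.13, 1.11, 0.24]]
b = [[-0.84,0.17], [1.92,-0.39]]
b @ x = [[-0.24, 0.97, 0.87], [0.56, -2.22, -1.99]]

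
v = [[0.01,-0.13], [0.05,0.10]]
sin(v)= [[0.01, -0.13], [0.05, 0.1]]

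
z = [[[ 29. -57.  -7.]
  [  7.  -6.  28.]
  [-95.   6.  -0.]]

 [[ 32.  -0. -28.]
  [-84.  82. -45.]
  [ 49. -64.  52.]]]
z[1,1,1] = 82.0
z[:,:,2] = [[-7.0, 28.0, -0.0], [-28.0, -45.0, 52.0]]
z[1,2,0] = 49.0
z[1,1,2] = -45.0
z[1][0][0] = 32.0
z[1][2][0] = 49.0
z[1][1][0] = -84.0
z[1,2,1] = -64.0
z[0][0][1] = -57.0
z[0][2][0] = -95.0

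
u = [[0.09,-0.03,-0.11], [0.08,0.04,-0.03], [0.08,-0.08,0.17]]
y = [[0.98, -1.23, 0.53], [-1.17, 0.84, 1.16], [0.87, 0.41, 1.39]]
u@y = [[0.03, -0.18, -0.14], [0.01, -0.08, 0.05], [0.32, -0.1, 0.19]]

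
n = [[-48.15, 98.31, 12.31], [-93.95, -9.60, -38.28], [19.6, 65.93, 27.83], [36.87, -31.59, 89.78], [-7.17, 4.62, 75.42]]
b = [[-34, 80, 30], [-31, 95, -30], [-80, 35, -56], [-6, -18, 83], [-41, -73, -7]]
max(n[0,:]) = 98.31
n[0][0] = -48.15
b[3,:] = [-6, -18, 83]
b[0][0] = -34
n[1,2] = -38.28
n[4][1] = 4.62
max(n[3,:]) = 89.78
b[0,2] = 30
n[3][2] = 89.78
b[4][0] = -41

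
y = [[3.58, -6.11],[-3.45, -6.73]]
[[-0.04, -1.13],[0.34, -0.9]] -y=[[-3.62, 4.98], [3.79, 5.83]]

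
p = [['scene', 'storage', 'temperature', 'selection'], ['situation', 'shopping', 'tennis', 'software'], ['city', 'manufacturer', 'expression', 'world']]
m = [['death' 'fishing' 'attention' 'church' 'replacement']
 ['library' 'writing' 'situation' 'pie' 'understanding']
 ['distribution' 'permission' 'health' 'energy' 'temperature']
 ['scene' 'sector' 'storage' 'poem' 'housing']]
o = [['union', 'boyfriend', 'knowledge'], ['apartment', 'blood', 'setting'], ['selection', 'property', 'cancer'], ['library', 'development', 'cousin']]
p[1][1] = 'shopping'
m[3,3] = 'poem'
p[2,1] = 'manufacturer'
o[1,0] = 'apartment'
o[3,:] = ['library', 'development', 'cousin']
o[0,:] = ['union', 'boyfriend', 'knowledge']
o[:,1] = ['boyfriend', 'blood', 'property', 'development']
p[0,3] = 'selection'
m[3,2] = 'storage'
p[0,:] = ['scene', 'storage', 'temperature', 'selection']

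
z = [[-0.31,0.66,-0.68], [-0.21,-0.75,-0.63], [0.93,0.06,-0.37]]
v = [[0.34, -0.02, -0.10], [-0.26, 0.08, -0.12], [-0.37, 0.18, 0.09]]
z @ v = [[-0.03, -0.06, -0.11], [0.36, -0.17, 0.05], [0.44, -0.08, -0.13]]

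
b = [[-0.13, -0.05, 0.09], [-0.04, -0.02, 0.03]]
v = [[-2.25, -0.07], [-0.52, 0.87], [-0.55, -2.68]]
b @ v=[[0.27, -0.28], [0.08, -0.10]]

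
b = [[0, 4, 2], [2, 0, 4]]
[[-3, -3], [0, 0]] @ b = [[-6, -12, -18], [0, 0, 0]]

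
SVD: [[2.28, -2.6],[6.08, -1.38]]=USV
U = [[-0.44, -0.9], [-0.9, 0.44]]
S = [6.89, 1.84]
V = [[-0.94,  0.35], [0.35,  0.94]]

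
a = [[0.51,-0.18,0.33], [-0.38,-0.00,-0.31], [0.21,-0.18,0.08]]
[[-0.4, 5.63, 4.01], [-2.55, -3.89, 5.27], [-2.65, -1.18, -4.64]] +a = [[0.11,5.45,4.34], [-2.93,-3.89,4.96], [-2.44,-1.36,-4.56]]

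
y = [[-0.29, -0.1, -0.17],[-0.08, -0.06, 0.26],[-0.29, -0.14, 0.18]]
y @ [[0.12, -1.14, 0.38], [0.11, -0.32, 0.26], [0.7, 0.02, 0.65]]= [[-0.16,  0.36,  -0.25], [0.17,  0.12,  0.12], [0.08,  0.38,  -0.03]]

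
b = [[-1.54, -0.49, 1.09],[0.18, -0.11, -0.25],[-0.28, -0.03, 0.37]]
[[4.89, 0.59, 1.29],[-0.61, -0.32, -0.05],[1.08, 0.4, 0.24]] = b @ [[-1.98, 0.65, -0.29], [-0.75, 0.33, -0.89], [1.35, 1.61, 0.37]]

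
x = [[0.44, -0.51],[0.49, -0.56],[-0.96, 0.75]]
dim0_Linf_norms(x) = [0.96, 0.75]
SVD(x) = [[-0.43, -0.54], [-0.47, -0.56], [0.77, -0.63]] @ diag([1.5714526605070103, 0.14844708075755364]) @ [[-0.74, 0.67], [0.67, 0.74]]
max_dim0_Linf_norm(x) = 0.96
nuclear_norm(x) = 1.72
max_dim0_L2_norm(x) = 1.16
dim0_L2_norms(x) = [1.16, 1.07]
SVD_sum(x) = [[0.49, -0.45], [0.55, -0.50], [-0.9, 0.82]] + [[-0.05, -0.06], [-0.06, -0.06], [-0.06, -0.07]]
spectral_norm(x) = 1.57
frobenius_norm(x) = 1.58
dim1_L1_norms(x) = [0.95, 1.05, 1.71]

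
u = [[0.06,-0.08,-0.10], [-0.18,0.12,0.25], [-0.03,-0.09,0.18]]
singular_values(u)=[0.38, 0.16, 0.02]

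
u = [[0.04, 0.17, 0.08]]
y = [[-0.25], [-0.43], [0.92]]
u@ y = [[-0.01]]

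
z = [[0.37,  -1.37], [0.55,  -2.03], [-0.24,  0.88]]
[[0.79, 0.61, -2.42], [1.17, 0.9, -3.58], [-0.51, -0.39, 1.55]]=z @ [[-0.42, 0.61, -0.31], [-0.69, -0.28, 1.68]]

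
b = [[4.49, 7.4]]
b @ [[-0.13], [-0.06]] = [[-1.03]]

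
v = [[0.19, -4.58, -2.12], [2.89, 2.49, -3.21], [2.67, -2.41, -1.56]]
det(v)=45.257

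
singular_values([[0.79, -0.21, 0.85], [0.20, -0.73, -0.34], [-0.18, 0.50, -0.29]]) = [1.27, 0.89, 0.22]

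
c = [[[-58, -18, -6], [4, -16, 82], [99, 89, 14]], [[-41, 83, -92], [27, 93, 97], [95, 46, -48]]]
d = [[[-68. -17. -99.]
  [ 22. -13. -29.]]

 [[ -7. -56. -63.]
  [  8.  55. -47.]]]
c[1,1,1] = 93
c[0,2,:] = [99, 89, 14]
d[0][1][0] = 22.0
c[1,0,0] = -41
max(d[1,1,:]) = 55.0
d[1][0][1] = -56.0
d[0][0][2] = -99.0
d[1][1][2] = -47.0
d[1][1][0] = 8.0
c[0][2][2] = 14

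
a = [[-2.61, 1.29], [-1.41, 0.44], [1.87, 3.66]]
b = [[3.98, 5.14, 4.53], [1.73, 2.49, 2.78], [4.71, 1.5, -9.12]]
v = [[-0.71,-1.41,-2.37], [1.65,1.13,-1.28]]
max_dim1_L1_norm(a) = 5.53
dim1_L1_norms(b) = [13.65, 7.0, 15.33]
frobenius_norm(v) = 3.71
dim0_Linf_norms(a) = [2.61, 3.66]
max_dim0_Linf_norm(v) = 2.37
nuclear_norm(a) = 7.37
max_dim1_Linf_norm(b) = 9.12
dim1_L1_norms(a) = [3.9, 1.85, 5.53]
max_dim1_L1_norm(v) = 4.49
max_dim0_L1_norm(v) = 3.65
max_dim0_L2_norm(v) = 2.69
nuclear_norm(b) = 19.19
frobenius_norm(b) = 13.69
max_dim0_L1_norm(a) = 5.89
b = a @ v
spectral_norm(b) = 10.85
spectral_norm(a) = 4.12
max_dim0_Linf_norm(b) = 9.12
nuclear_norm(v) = 5.22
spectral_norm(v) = 2.85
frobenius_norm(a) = 5.25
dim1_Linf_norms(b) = [5.14, 2.78, 9.12]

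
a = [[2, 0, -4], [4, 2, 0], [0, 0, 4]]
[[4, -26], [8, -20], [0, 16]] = a @ [[2, -5], [0, 0], [0, 4]]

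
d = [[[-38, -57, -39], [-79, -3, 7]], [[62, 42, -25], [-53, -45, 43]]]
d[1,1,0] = -53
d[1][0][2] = -25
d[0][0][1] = -57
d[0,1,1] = -3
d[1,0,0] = 62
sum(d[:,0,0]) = 24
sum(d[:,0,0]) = 24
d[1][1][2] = 43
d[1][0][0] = 62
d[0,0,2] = -39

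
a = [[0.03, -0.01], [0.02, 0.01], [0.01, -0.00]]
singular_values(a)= [0.04, 0.01]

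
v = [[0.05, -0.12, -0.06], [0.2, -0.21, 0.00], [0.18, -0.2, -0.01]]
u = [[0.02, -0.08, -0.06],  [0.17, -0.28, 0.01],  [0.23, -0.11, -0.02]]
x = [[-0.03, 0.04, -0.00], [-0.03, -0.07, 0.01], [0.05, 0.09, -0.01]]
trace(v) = -0.17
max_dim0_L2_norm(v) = 0.31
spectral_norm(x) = 0.13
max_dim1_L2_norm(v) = 0.29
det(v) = -0.00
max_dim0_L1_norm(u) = 0.47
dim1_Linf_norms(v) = [0.12, 0.21, 0.2]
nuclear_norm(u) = 0.59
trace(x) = -0.11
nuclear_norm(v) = 0.49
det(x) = 0.00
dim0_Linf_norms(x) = [0.05, 0.09, 0.01]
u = v + x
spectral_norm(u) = 0.41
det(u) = -0.00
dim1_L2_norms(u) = [0.1, 0.33, 0.26]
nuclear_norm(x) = 0.18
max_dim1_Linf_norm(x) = 0.09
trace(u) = -0.28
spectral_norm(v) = 0.41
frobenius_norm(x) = 0.14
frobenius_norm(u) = 0.43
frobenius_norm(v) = 0.42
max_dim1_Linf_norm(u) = 0.28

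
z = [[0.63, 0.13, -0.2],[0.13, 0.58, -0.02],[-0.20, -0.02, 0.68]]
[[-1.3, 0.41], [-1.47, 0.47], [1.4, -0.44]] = z @ [[-1.07, 0.34], [-2.24, 0.71], [1.68, -0.53]]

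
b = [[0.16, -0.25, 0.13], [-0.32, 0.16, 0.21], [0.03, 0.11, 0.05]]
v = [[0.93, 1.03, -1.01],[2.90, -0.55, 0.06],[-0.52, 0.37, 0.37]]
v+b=[[1.09,  0.78,  -0.88],[2.58,  -0.39,  0.27],[-0.49,  0.48,  0.42]]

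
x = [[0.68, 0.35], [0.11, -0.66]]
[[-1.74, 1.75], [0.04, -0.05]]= x @[[-2.32, 2.33], [-0.45, 0.46]]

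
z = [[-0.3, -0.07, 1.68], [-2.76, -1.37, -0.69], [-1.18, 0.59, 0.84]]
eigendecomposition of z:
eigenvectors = [[-0.19+0.00j, 0.45+0.25j, (0.45-0.25j)],[-0.97+0.00j, -0.65+0.00j, -0.65-0.00j],[0.13+0.00j, -0.06+0.56j, -0.06-0.56j]]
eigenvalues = [(-1.82+0j), (0.49+1.66j), (0.49-1.66j)]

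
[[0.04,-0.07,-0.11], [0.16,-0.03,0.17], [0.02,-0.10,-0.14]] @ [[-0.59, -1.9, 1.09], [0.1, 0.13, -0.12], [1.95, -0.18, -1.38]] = [[-0.25,-0.07,0.2], [0.23,-0.34,-0.06], [-0.29,-0.03,0.23]]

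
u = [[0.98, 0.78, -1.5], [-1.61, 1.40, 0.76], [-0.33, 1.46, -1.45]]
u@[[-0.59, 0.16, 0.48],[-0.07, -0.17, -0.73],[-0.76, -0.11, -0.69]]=[[0.51, 0.19, 0.94],  [0.27, -0.58, -2.32],  [1.19, -0.14, -0.22]]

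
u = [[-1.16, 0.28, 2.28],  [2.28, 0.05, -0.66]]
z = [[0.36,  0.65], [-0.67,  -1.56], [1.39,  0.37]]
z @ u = [[1.06, 0.13, 0.39],[-2.78, -0.27, -0.50],[-0.77, 0.41, 2.92]]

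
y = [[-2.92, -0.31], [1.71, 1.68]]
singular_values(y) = [3.59, 1.22]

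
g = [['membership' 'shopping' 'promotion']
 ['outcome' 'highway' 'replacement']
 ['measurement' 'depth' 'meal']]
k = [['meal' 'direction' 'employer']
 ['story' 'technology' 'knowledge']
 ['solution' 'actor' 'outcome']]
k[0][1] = 'direction'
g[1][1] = 'highway'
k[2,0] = 'solution'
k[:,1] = ['direction', 'technology', 'actor']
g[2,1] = 'depth'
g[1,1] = 'highway'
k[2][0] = 'solution'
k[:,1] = ['direction', 'technology', 'actor']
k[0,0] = 'meal'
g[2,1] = 'depth'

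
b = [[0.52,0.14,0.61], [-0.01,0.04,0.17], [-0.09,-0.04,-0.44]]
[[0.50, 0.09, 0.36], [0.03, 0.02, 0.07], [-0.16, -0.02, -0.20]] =b@[[0.69,-0.00,0.23], [-0.0,0.62,-0.00], [0.23,-0.0,0.4]]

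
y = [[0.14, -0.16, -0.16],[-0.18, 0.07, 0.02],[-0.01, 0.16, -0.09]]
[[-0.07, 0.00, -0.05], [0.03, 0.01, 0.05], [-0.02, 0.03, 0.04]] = y@[[-0.15, -0.05, -0.23], [0.01, 0.08, 0.18], [0.3, -0.15, -0.05]]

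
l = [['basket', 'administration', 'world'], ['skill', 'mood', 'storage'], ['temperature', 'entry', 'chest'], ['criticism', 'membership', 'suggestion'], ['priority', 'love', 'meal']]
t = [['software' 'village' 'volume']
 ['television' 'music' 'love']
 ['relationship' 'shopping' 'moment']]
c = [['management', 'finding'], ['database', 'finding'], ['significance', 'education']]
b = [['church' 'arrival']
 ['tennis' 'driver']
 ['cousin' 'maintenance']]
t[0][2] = 'volume'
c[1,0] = 'database'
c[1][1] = 'finding'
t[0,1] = 'village'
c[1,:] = ['database', 'finding']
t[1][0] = 'television'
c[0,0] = 'management'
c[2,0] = 'significance'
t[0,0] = 'software'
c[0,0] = 'management'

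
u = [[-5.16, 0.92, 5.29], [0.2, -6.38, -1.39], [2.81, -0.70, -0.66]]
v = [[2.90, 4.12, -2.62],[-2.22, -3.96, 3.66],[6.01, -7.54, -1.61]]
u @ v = [[14.79, -64.79, 8.37],[6.39, 36.57, -21.64],[5.74, 19.33, -8.86]]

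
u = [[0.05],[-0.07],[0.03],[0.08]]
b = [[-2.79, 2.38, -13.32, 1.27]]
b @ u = [[-0.6]]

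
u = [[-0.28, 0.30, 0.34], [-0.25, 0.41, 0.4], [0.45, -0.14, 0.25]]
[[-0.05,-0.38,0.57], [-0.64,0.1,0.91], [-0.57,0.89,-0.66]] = u @ [[-3.64,4.03,0.4], [-5.13,4.08,3.71], [1.39,-1.41,-1.28]]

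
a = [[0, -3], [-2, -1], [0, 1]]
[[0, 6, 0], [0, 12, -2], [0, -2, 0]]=a @ [[0, -5, 1], [0, -2, 0]]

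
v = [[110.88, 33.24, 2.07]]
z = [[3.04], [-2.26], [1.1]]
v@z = [[264.23]]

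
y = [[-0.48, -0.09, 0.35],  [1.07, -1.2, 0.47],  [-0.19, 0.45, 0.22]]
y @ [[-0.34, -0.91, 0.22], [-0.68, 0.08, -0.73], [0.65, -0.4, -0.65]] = [[0.45, 0.29, -0.27], [0.76, -1.26, 0.81], [-0.1, 0.12, -0.51]]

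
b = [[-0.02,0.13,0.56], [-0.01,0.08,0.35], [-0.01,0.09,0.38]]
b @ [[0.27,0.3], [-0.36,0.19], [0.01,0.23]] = [[-0.05, 0.15], [-0.03, 0.09], [-0.03, 0.1]]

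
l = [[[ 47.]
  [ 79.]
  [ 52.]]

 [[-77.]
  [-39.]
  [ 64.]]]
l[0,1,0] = 79.0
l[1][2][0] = 64.0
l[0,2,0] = 52.0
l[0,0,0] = 47.0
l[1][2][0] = 64.0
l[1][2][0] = 64.0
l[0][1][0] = 79.0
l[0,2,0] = 52.0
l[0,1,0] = 79.0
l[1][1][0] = -39.0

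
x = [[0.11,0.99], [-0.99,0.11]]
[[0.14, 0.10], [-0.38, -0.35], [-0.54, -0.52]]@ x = [[-0.08, 0.15],[0.3, -0.41],[0.46, -0.59]]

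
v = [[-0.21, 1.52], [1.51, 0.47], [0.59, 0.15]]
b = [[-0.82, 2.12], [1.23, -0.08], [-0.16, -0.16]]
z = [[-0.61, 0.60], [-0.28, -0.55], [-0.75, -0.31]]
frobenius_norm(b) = 2.60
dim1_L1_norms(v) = [1.73, 1.98, 0.74]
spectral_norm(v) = 1.76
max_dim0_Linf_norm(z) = 0.75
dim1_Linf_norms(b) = [2.12, 1.23, 0.16]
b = z + v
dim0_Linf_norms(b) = [1.23, 2.12]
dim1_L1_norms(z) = [1.21, 0.83, 1.06]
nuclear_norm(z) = 1.88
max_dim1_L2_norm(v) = 1.58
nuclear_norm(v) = 3.22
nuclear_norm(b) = 3.45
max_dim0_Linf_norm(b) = 2.12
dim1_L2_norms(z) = [0.86, 0.62, 0.81]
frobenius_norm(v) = 2.29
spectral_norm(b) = 2.35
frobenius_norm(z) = 1.33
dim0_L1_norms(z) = [1.64, 1.46]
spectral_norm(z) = 1.01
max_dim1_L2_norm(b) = 2.27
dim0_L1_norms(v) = [2.31, 2.14]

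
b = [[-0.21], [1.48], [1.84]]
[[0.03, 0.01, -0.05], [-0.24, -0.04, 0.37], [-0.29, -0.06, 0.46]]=b @ [[-0.16,  -0.03,  0.25]]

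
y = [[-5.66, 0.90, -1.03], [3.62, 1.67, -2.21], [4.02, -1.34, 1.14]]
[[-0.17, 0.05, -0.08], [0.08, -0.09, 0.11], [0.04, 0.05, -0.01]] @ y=[[0.82, 0.04, -0.03], [-0.34, -0.23, 0.24], [-0.09, 0.13, -0.16]]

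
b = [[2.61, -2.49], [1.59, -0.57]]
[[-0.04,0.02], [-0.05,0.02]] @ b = [[-0.07, 0.09], [-0.1, 0.11]]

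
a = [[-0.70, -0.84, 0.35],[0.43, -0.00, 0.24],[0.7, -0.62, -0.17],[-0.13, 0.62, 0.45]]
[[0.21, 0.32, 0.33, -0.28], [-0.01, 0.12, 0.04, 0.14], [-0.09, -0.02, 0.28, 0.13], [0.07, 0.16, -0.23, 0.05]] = a @ [[-0.13,  -0.02,  0.05,  0.29], [-0.06,  -0.14,  -0.41,  0.11], [0.21,  0.54,  0.06,  0.05]]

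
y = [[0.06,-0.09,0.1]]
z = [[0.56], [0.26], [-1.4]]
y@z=[[-0.13]]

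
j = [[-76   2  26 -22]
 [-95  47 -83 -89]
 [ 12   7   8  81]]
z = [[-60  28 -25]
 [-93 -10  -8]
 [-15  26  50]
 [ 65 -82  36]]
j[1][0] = -95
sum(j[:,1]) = 56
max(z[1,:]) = -8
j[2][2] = 8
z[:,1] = [28, -10, 26, -82]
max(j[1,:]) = 47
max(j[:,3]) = 81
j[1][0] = -95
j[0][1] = 2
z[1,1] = -10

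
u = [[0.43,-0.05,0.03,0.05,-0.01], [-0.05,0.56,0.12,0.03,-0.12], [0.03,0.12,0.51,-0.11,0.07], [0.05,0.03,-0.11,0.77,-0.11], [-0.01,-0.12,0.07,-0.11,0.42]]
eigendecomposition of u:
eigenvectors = [[-0.08,0.30,0.72,-0.61,-0.1], [-0.07,0.52,0.04,0.17,0.83], [0.32,-0.49,-0.22,-0.62,0.47], [-0.89,-0.03,-0.34,-0.3,0.02], [0.30,0.63,-0.56,-0.35,-0.27]]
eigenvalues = [0.85, 0.27, 0.4, 0.49, 0.67]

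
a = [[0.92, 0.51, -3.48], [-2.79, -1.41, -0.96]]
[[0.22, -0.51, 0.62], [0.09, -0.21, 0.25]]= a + [[-0.7, -1.02, 4.1], [2.88, 1.2, 1.21]]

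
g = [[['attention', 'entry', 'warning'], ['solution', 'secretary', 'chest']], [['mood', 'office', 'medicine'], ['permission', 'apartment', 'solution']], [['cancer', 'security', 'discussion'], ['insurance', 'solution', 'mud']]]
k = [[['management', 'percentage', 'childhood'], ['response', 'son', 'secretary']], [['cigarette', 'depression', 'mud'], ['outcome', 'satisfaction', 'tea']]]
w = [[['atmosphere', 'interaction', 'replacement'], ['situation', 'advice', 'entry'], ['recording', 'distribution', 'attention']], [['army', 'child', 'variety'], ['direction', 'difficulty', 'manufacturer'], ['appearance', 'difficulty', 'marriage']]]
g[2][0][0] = 'cancer'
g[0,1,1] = 'secretary'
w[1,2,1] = 'difficulty'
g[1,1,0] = 'permission'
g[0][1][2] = 'chest'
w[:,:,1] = [['interaction', 'advice', 'distribution'], ['child', 'difficulty', 'difficulty']]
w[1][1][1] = 'difficulty'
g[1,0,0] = 'mood'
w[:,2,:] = [['recording', 'distribution', 'attention'], ['appearance', 'difficulty', 'marriage']]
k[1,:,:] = [['cigarette', 'depression', 'mud'], ['outcome', 'satisfaction', 'tea']]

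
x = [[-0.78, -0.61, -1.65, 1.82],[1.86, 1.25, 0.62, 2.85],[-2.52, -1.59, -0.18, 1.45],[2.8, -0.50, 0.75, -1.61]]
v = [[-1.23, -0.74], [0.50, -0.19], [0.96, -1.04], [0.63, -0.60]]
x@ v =[[0.22, 1.32], [0.73, -3.97], [3.05, 1.48], [-3.99, -1.79]]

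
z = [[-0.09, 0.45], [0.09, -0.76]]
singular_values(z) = [0.89, 0.03]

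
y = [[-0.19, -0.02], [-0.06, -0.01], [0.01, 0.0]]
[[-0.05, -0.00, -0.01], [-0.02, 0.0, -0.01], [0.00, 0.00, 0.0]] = y@[[0.24,  0.03,  0.05], [0.07,  -0.24,  0.23]]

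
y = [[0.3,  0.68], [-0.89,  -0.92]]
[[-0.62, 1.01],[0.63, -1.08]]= y@[[0.43, -0.59], [-1.1, 1.75]]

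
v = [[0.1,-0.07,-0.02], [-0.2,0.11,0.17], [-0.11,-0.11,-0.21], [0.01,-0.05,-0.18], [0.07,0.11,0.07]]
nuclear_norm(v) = 0.73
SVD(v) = [[-0.18, 0.36, -0.49], [0.6, -0.64, -0.02], [-0.56, -0.58, 0.04], [-0.47, -0.09, 0.52], [0.27, 0.33, 0.70]] @ diag([0.384758443870771, 0.2551365046306364, 0.09146750174244428]) @ [[-0.16,0.5,0.85], [0.98,0.03,0.17], [0.06,0.86,-0.5]]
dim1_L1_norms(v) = [0.19, 0.48, 0.43, 0.24, 0.25]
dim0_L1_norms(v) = [0.49, 0.45, 0.65]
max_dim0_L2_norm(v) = 0.33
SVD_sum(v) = [[0.01, -0.03, -0.06], [-0.04, 0.12, 0.20], [0.04, -0.11, -0.18], [0.03, -0.09, -0.15], [-0.02, 0.05, 0.09]] + [[0.09, 0.0, 0.02], [-0.16, -0.01, -0.03], [-0.15, -0.00, -0.03], [-0.02, -0.0, -0.0], [0.08, 0.00, 0.01]] + [[-0.0, -0.04, 0.02],[-0.0, -0.0, 0.0],[0.00, 0.00, -0.0],[0.0, 0.04, -0.02],[0.0, 0.06, -0.03]]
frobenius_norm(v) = 0.47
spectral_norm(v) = 0.38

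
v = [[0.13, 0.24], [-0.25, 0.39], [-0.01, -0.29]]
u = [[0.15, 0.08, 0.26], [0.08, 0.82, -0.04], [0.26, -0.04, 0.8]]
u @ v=[[-0.00, -0.01], [-0.19, 0.35], [0.04, -0.19]]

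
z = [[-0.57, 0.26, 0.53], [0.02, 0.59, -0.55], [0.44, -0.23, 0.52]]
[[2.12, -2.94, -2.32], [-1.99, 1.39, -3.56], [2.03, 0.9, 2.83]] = z@[[0.1, 4.21, 2.57], [0.31, 0.87, -5.23], [3.96, -1.44, 0.95]]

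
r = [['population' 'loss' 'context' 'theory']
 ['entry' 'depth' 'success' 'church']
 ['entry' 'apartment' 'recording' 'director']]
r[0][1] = 'loss'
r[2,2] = 'recording'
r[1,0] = 'entry'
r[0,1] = 'loss'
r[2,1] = 'apartment'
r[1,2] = 'success'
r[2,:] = ['entry', 'apartment', 'recording', 'director']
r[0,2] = 'context'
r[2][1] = 'apartment'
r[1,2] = 'success'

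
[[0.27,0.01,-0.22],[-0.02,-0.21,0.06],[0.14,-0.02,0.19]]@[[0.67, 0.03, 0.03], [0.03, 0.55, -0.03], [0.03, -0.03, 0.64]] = [[0.17, 0.02, -0.13],[-0.02, -0.12, 0.04],[0.10, -0.01, 0.13]]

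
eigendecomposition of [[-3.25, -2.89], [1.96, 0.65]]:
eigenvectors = [[0.77+0.00j, (0.77-0j)],[-0.52-0.36j, (-0.52+0.36j)]]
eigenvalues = [(-1.3+1.36j), (-1.3-1.36j)]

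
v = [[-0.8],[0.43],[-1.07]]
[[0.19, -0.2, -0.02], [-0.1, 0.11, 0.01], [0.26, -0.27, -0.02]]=v@ [[-0.24, 0.25, 0.02]]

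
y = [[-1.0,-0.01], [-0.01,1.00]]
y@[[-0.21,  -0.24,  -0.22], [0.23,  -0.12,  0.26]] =[[0.21, 0.24, 0.22], [0.23, -0.12, 0.26]]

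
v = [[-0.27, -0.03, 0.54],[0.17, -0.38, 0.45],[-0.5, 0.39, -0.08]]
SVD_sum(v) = [[0.11, -0.17, 0.17], [0.25, -0.38, 0.40], [-0.21, 0.32, -0.33]] + [[-0.39, 0.12, 0.36], [-0.06, 0.02, 0.06], [-0.28, 0.09, 0.26]] + [[0.01,0.01,0.01], [-0.01,-0.02,-0.01], [-0.01,-0.02,-0.01]]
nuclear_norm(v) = 1.55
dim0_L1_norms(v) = [0.94, 0.8, 1.07]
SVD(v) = [[0.32,  -0.8,  -0.5], [0.73,  -0.13,  0.67], [-0.61,  -0.58,  0.54]] @ diag([0.8309444603418163, 0.6766083355408795, 0.03784790752271957]) @ [[0.41, -0.63, 0.66], [0.72, -0.23, -0.66], [-0.56, -0.74, -0.36]]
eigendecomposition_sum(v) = [[-0.22+0.53j, 0.08-0.43j, (0.33+0.02j)], [(-0.02+0.54j), -0.07-0.41j, (0.3-0.09j)], [-0.28-0.13j, (0.23+0.05j), -0.02+0.18j]] + [[-0.22-0.53j, 0.08+0.43j, 0.33-0.02j], [-0.02-0.54j, (-0.07+0.41j), 0.30+0.09j], [(-0.28+0.13j), (0.23-0.05j), (-0.02-0.18j)]] + [[(0.17-0j), (-0.2+0j), -0.12-0.00j], [0.22-0.00j, -0.25+0.00j, -0.15-0.00j], [0.06-0.00j, -0.07+0.00j, (-0.04-0j)]]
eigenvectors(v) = [[-0.68+0.00j, (-0.68-0j), (0.61+0j)], [(-0.6+0.22j), (-0.6-0.22j), 0.76+0.00j], [0.01-0.36j, (0.01+0.36j), 0.22+0.00j]]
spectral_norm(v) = 0.83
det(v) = -0.02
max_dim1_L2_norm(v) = 0.64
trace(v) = -0.73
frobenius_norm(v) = 1.07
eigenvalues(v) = [(-0.31+0.3j), (-0.31-0.3j), (-0.12+0j)]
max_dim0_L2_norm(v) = 0.71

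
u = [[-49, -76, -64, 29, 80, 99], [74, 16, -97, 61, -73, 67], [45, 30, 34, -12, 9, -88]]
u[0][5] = 99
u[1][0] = 74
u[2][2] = 34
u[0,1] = -76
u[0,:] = [-49, -76, -64, 29, 80, 99]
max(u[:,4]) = 80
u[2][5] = -88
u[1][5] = 67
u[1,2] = -97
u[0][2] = -64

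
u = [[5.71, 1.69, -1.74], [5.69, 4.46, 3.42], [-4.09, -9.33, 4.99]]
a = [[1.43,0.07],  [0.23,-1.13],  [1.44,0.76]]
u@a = [[6.05, -2.83], [14.09, -2.04], [-0.81, 14.05]]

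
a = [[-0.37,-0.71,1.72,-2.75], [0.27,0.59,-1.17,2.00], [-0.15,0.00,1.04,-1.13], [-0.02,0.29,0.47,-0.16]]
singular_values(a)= [4.39, 0.64, 0.0, 0.0]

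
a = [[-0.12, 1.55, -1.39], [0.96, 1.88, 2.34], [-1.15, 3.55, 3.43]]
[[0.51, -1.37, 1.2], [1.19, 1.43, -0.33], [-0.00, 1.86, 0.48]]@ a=[[-2.76,2.47,0.20],  [1.61,3.36,0.56],  [1.23,5.2,6.00]]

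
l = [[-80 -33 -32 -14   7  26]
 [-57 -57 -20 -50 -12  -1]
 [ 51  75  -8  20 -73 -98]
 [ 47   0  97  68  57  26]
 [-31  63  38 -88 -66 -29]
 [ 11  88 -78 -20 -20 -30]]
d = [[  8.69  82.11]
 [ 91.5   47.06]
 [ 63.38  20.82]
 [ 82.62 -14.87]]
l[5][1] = 88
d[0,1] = 82.11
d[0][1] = 82.11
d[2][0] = 63.38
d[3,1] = -14.87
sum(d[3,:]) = 67.75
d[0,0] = 8.69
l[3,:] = [47, 0, 97, 68, 57, 26]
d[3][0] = 82.62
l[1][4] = -12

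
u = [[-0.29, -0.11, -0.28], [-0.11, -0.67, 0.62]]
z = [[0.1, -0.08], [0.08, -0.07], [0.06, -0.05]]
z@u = [[-0.02, 0.04, -0.08], [-0.02, 0.04, -0.07], [-0.01, 0.03, -0.05]]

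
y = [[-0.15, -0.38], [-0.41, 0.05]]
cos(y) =[[0.91,-0.02], [-0.02,0.92]]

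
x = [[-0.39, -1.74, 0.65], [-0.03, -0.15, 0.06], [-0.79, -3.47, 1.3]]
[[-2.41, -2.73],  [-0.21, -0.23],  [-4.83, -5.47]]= x@[[0.80, 2.07], [1.01, 0.75], [-0.53, -0.95]]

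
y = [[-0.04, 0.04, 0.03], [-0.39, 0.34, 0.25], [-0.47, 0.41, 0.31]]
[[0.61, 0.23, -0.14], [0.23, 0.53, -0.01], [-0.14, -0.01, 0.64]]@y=[[-0.05, 0.05, 0.03], [-0.21, 0.19, 0.14], [-0.29, 0.25, 0.19]]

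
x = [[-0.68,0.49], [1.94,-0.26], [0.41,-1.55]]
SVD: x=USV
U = [[-0.36, -0.06], [0.79, -0.55], [0.49, 0.83]]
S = [2.29, 1.36]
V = [[0.86, -0.5],[-0.5, -0.86]]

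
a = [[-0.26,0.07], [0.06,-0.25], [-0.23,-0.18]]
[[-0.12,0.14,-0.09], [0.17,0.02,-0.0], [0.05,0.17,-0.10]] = a @ [[0.28, -0.58, 0.37], [-0.61, -0.21, 0.1]]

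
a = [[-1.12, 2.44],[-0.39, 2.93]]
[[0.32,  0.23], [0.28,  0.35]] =a @ [[-0.11, 0.08], [0.08, 0.13]]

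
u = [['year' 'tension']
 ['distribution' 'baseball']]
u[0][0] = 'year'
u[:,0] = ['year', 'distribution']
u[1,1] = 'baseball'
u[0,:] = ['year', 'tension']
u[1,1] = 'baseball'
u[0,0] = 'year'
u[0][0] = 'year'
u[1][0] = 'distribution'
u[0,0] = 'year'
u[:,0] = ['year', 'distribution']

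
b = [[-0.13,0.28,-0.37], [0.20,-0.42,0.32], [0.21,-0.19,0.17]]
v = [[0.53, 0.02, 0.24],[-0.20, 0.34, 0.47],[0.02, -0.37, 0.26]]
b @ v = [[-0.13, 0.23, 0.0], [0.20, -0.26, -0.07], [0.15, -0.12, 0.01]]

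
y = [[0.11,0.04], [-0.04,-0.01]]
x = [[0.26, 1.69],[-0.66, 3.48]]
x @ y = [[-0.04, -0.01], [-0.21, -0.06]]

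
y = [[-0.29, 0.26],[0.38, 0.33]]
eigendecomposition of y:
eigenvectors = [[-0.89, -0.33],[0.45, -0.95]]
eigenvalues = [-0.42, 0.46]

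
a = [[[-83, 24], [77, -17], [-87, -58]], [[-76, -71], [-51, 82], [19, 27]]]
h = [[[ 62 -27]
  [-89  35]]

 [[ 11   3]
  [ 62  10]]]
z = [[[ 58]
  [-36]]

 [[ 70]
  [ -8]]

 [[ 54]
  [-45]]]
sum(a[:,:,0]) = -201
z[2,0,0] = 54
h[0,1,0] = -89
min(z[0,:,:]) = -36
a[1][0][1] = -71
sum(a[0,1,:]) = 60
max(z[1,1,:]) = -8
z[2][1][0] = -45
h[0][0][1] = -27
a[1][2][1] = 27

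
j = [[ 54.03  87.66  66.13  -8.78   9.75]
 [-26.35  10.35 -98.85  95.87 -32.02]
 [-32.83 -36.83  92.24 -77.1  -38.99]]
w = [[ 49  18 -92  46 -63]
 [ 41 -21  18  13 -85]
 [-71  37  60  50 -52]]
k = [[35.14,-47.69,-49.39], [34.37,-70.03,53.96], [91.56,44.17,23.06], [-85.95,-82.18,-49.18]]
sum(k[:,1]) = -155.73000000000002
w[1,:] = [41, -21, 18, 13, -85]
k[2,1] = 44.17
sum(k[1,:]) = 18.299999999999997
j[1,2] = -98.85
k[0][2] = -49.39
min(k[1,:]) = -70.03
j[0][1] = 87.66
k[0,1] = -47.69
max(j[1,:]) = 95.87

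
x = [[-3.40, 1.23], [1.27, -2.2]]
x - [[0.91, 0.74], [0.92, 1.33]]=[[-4.31, 0.49], [0.35, -3.53]]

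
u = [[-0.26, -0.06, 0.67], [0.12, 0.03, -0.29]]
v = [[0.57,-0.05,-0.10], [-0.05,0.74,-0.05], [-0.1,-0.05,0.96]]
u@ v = [[-0.21, -0.06, 0.67], [0.10, 0.03, -0.29]]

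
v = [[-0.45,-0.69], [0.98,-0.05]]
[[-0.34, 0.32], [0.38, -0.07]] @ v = [[0.47, 0.22], [-0.24, -0.26]]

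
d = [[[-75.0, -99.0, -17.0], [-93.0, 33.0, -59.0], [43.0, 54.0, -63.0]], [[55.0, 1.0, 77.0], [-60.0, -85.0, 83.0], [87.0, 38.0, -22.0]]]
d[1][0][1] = 1.0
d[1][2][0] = 87.0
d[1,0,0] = 55.0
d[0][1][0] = -93.0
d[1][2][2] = -22.0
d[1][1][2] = 83.0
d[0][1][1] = 33.0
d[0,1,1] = 33.0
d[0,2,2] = -63.0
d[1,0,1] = 1.0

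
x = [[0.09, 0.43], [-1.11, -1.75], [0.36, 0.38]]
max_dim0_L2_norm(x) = 1.84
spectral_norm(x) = 2.17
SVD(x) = [[-0.19, -0.83],  [0.95, -0.03],  [-0.24, 0.55]] @ diag([2.174332645414619, 0.18405854254629753]) @ [[-0.53,-0.85], [0.85,-0.53]]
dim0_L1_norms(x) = [1.56, 2.56]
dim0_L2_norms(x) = [1.17, 1.84]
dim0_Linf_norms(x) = [1.11, 1.75]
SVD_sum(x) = [[0.22,0.35],[-1.11,-1.75],[0.27,0.43]] + [[-0.13, 0.08], [-0.00, 0.0], [0.09, -0.05]]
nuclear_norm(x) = 2.36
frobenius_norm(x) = 2.18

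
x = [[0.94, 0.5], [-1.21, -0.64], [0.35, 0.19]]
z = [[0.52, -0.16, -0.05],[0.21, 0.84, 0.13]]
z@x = [[0.66, 0.35], [-0.77, -0.41]]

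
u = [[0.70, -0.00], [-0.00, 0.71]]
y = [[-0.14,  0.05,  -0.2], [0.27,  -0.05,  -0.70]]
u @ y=[[-0.1, 0.03, -0.14], [0.19, -0.04, -0.50]]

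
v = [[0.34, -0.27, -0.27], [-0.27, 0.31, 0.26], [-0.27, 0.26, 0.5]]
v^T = [[0.34, -0.27, -0.27], [-0.27, 0.31, 0.26], [-0.27, 0.26, 0.50]]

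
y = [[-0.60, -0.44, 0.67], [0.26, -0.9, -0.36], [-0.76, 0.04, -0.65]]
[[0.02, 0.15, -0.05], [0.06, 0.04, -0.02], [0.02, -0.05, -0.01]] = y @ [[-0.01, -0.04, 0.03], [-0.06, -0.10, 0.04], [-0.02, 0.12, -0.02]]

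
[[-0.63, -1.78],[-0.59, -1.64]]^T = [[-0.63,  -0.59], [-1.78,  -1.64]]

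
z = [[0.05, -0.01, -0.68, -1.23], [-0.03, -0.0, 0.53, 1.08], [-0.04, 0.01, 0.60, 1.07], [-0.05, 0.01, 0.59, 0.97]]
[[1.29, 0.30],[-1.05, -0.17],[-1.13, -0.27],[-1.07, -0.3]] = z @ [[0.51, 1.47], [-2.89, -2.69], [-0.77, -0.84], [-0.58, 0.3]]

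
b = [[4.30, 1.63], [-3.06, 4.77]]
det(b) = 25.50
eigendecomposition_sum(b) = [[(2.15+1.35j),  (0.81-1.66j)], [-1.53+3.12j,  (2.38+0.87j)]] + [[2.15-1.35j, 0.81+1.66j], [-1.53-3.12j, 2.38-0.87j]]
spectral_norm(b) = 5.86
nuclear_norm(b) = 10.21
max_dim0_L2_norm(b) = 5.28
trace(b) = 9.07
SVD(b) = [[-0.38, 0.93], [0.93, 0.38]] @ diag([5.858042519751116, 4.352785066688683]) @ [[-0.76, 0.65], [0.65, 0.76]]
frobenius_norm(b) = 7.30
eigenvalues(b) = [(4.53+2.22j), (4.53-2.22j)]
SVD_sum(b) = [[1.69, -1.44],[-4.13, 3.52]] + [[2.61, 3.07], [1.07, 1.25]]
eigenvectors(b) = [[(-0.06+0.59j), (-0.06-0.59j)], [(-0.81+0j), -0.81-0.00j]]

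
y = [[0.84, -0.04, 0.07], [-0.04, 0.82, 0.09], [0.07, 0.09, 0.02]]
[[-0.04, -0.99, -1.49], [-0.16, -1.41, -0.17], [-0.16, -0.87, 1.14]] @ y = [[-0.1,-0.94,-0.12],[-0.09,-1.17,-0.14],[-0.02,-0.60,-0.07]]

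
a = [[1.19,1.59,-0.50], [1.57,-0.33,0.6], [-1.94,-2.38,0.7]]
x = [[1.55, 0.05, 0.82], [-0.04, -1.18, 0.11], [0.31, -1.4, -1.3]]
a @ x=[[1.63,-1.12,1.8], [2.63,-0.37,0.47], [-2.69,1.73,-2.76]]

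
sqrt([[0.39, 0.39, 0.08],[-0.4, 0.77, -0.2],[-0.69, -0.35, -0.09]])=[[0.77, 0.24, 0.14], [-0.32, 0.91, -0.16], [-0.86, -0.14, 0.09]]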